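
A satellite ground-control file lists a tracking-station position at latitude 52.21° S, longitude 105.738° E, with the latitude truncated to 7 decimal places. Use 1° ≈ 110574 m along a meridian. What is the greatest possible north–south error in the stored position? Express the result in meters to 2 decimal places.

Truncating at 7 decimal places can drop up to a full unit in the last place, so the latitude may be off by as much as 1e-07°.
North–south distance: 1e-07° × 110574 m/° = 0.0110574 m.

0.01 meters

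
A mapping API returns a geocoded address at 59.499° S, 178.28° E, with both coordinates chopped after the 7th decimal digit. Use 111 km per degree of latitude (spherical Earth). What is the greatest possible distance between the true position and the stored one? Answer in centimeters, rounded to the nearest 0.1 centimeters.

1.2 centimeters

Truncating at 7 decimal places can drop up to a full unit in the last place, so each coordinate may be off by as much as 1e-07°.
N–S: 1e-07° × 111000 m/° = 0.0111 m.
Longitude error → 1e-07 × 111000 × cos 59.499° = 1e-07 × 111000 × 0.5076 ≈ 0.00563384 m.
Combining orthogonally: (0.0111² + 0.00563384²)^½ ≈ 0.0124479 m.
That is 0.0124479 m = 1.2448 cm.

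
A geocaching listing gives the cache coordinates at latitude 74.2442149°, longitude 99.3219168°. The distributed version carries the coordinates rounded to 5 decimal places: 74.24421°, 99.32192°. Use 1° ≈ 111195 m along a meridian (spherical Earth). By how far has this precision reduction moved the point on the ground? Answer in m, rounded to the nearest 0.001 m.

0.553 m

Δlat = 74.2442149 − 74.24421 = +0.0000049°; Δlon = 99.3219168 − 99.32192 = -0.0000032°.
North–south shift: 0.0000049 × 111195 = 0.544856 m.
East–west at this latitude: -0.0000032° × 111195 × cos 74.2442° ≈ -0.0000032 × 30193.6 = -0.0966196 m.
Hypotenuse of the two orthogonal shifts: √(0.544856² + 0.0966196²) = 0.553356 m.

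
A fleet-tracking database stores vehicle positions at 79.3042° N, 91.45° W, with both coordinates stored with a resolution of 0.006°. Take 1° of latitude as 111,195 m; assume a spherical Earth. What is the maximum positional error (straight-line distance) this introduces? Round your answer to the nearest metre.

With a 0.006° grid the true value lies within half a step, ±0.006°/2 = ±0.003°, of the stored one.
Latitude error → 0.003 × 111195 = 333.585 m along the meridian.
Longitude error → 0.003 × 111195 × cos 79.3042° = 0.003 × 111195 × 0.1856 ≈ 61.9116 m.
The two errors are perpendicular, so the maximum displacement is √(333.585² + 61.9116²) ≈ 339.282 m.

339 metres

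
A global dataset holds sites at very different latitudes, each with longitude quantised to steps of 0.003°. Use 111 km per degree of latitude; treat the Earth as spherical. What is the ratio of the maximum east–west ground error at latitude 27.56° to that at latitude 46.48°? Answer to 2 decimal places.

With a 0.003° grid the true value lies within half a step, ±0.003°/2 = ±0.0015°, of the stored one.
At 27.56°: 0.0015° × 111000 × cos 27.56° = 0.0015 × 111000 × 0.8865 ≈ 147.61 m.
At 46.48°: 0.0015° × 111000 × cos 46.48° = 0.0015 × 111000 × 0.6886 ≈ 114.65 m.
Ratio: 147.61 / 114.65 = cos 27.56° / cos 46.48° ≈ 1.2874.

1.29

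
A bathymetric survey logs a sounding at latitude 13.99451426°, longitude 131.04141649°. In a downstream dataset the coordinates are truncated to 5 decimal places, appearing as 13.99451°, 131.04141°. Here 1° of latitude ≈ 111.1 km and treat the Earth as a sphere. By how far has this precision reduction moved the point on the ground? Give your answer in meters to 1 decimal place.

0.8 meters

Δlat = 13.99451426 − 13.99451 = +0.00000426°; Δlon = 131.04141649 − 131.04141 = +0.00000649°.
North–south shift: 0.00000426 × 111100 = 0.473286 m.
E–W at 13.9945°: 0.00000649° × 111100 × cos 13.9945° = 0.00000649 × 111100 × 0.9703 ≈ 0.699638 m.
Combined displacement = (0.473286² + 0.699638²)^½ ≈ 0.844685 m.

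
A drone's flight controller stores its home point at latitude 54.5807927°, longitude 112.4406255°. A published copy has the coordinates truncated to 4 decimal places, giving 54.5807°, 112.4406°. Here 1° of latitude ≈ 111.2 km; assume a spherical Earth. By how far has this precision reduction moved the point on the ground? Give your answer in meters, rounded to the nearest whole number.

10 meters

Δlat = 54.5807927 − 54.5807 = +0.0000927°; Δlon = 112.4406255 − 112.4406 = +0.0000255°.
North–south shift: 0.0000927 × 111200 = 10.3082 m.
East–west at this latitude: 0.0000255° × 111200 × cos 54.5807° ≈ 0.0000255 × 64446.6 = 1.64339 m.
Distance: √(10.3082² + 1.64339²) ≈ 10.4384 m.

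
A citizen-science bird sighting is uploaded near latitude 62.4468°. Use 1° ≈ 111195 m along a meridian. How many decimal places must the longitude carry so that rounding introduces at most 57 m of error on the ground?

At 62.4468° one degree of longitude covers 111195 × cos 62.4468° ≈ 111195 × 0.4626 ≈ 51435.7 m.
Rounding to N decimal places gives at most 0.5 × 10⁻ᴺ degrees of error, i.e. 0.5 × 10⁻ᴺ × 51435.7 m.
Setting 25717.8 × 10⁻ᴺ ≤ 57 gives 10ᴺ ≥ 451.2, i.e. N ≥ 2.65.
So 3 decimal places suffice (25.7 m); 2 would allow up to 257 m.

3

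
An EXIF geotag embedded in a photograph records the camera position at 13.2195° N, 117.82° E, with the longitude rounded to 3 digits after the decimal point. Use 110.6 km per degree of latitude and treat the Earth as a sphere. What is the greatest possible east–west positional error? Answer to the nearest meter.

Rounding to 3 decimal places leaves the longitude within ±0.0005° of the true value.
Parallels shrink by cos φ, so at 13.2195° a degree of longitude is 110600 × 0.9735 ≈ 107669 m.
So at most 0.0005° × 107669 ≈ 53.8346 m east–west.

54 meters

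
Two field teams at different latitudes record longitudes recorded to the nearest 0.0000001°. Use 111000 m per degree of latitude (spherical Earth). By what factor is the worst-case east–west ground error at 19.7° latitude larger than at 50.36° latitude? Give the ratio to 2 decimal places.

1.48

Rounding to 7 decimal places leaves the longitude within ±5e-08° of the true value.
Error at 19.7° = 5e-08° × 111000 × cos 19.7° ≈ 0.00555 × 0.9415 = 0.0052252 m.
At 50.36°: 5e-08° × 111000 × cos 50.36° = 5e-08 × 111000 × 0.6380 ≈ 0.0035407 m.
The ratio reduces to cos 19.7° / cos 50.36° = 0.9415/0.6380 ≈ 1.4757.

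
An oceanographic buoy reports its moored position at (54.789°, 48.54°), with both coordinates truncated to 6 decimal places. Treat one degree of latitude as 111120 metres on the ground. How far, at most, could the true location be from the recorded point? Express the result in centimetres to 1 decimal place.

Truncating at 6 decimal places can drop up to a full unit in the last place, so each coordinate may be off by as much as 1e-06°.
North–south component: 1e-06° × 111120 = 0.11112 m.
E–W at 54.789°: 1e-06° × 111120 × cos 54.789° = 1e-06 × 111120 × 0.5766 ≈ 0.0640706 m.
Combining orthogonally: (0.11112² + 0.0640706²)^½ ≈ 0.128268 m.
That is 0.128268 m = 12.827 cm.

12.8 centimetres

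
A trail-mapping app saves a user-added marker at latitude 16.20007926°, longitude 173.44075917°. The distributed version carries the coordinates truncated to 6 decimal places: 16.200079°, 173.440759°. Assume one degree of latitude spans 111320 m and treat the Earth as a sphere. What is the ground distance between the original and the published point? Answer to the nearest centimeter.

3 centimeters

Δlat = 16.20007926 − 16.200079 = +0.00000026°; Δlon = 173.44075917 − 173.440759 = +0.00000017°.
N–S: 0.00000026° × 111320 m/° = 0.0289432 m.
East–west at this latitude: 0.00000017° × 111320 × cos 16.2001° ≈ 0.00000017 × 106900 = 0.018173 m.
Hypotenuse of the two orthogonal shifts: √(0.0289432² + 0.018173²) = 0.0341755 m.
That is 0.0341755 m = 3.4176 cm.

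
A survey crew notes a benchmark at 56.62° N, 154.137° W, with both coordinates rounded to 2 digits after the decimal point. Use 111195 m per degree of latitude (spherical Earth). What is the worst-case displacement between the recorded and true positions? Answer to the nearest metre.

Rounding to 2 decimal places leaves each coordinate within ±0.005° of the true value.
Latitude error → 0.005 × 111195 = 555.975 m along the meridian.
East–west component at 56.62°: 0.005° × 111195 × cos 56.62° ≈ 0.005 × 61178.3 ≈ 305.891 m.
Worst case both components are at the extreme and orthogonal: √(555.975² + 305.891²) ≈ 634.569 m.

635 metres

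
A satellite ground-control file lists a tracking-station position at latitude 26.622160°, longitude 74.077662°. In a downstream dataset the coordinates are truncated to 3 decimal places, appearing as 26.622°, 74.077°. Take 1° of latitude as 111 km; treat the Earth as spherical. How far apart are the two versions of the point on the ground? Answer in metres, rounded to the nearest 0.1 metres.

68.1 metres

Δlat = 26.622160 − 26.622 = +0.000160°; Δlon = 74.077662 − 74.077 = +0.000662°.
N–S: 0.000160° × 111000 m/° = 17.76 m.
E–W at 26.622°: 0.000662° × 111000 × cos 26.622° = 0.000662 × 111000 × 0.8940 ≈ 65.6916 m.
Distance: √(17.76² + 65.6916²) ≈ 68.05 m.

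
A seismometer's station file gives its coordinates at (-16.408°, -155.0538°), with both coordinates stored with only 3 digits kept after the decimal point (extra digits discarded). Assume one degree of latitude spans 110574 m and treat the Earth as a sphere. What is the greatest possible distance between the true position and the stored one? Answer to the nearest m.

153 m

Truncating at 3 decimal places can drop up to a full unit in the last place, so each coordinate may be off by as much as 0.001°.
North–south component: 0.001° × 110574 = 110.574 m.
East–west component at 16.408°: 0.001° × 110574 × cos 16.408° ≈ 0.001 × 106071 ≈ 106.071 m.
The two errors are perpendicular, so the maximum displacement is √(110.574² + 106.071²) ≈ 153.224 m.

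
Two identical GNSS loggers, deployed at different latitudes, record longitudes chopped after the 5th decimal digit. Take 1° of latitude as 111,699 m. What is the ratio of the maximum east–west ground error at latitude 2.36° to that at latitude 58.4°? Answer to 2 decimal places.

1.91

Truncating at 5 decimal places can drop up to a full unit in the last place, so the longitude may be off by as much as 1e-05°.
Error at 2.36° = 1e-05° × 111699 × cos 2.36° ≈ 1.117 × 0.9992 = 1.116 m.
At 58.4°: 1e-05° × 111699 × cos 58.4° = 1e-05 × 111699 × 0.5240 ≈ 0.58529 m.
Ratio: 1.116 / 0.58529 = cos 2.36° / cos 58.4° ≈ 1.9068.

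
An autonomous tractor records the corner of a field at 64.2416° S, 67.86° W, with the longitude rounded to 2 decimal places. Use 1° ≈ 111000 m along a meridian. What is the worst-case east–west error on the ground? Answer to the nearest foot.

791 feet

Rounding to 2 decimal places leaves the longitude within ±0.005° of the true value.
One degree of longitude at 64.2416° is 111000 × cos 64.2416° ≈ 111000 × 0.4346 = 48238.1 m.
So at most 0.005° × 48238.1 ≈ 241.19 m east–west.
In feet: 241.19 m ÷ 0.3048 ≈ 791.31 ft.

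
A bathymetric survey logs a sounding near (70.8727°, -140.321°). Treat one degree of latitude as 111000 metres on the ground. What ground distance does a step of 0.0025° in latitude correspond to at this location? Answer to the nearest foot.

0.0025° × 111000 m/° = 277.5 m.
In feet: 277.5 m ÷ 0.3048 ≈ 910.43 ft.

910 feet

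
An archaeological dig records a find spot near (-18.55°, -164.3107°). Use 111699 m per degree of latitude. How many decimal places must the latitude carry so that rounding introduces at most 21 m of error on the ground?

One degree of latitude covers 111699 m.
Rounding to N decimal places gives at most 0.5 × 10⁻ᴺ degrees of error, i.e. 0.5 × 10⁻ᴺ × 111699 m.
Need 0.5 × 111699 × 10⁻ᴺ ≤ 21 → 10⁻ᴺ ≤ 3.760e-04, so N ≥ 3.42.
At 3 places the error can reach 55.8 m, but 4 places keeps it to 5.58 m.

4 decimal places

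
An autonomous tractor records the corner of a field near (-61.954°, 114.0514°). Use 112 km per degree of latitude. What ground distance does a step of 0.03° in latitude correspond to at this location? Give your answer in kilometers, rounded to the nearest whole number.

0.03° × 112000 m/° = 3360 m.
That is 3360 m = 3.36 km.

3 kilometers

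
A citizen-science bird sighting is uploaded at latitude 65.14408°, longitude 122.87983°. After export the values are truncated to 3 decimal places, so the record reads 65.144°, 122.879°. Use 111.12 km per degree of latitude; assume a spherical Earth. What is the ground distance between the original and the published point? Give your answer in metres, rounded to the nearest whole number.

Δlat = 65.14408 − 65.144 = +0.00008°; Δlon = 122.87983 − 122.879 = +0.00083°.
N–S: 0.00008° × 111120 m/° = 8.8896 m.
East–west at this latitude: 0.00083° × 111120 × cos 65.144° ≈ 0.00083 × 46708.1 = 38.7677 m.
Hypotenuse of the two orthogonal shifts: √(8.8896² + 38.7677²) = 39.7739 m.

40 metres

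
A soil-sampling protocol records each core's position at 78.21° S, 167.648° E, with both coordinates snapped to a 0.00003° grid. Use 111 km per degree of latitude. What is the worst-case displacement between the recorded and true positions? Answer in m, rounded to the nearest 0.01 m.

1.70 m

With a 0.00003° grid the true value lies within half a step, ±0.00003°/2 = ±1.5e-05°, of the stored one.
North–south component: 1.5e-05° × 111000 = 1.665 m.
Longitude error → 1.5e-05 × 111000 × cos 78.21° = 1.5e-05 × 111000 × 0.2043 ≈ 0.340201 m.
Combining orthogonally: (1.665² + 0.340201²)^½ ≈ 1.6994 m.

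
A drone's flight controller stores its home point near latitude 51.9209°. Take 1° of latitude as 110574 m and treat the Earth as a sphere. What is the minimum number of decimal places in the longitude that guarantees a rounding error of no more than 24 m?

At 51.9209° one degree of longitude covers 110574 × cos 51.9209° ≈ 110574 × 0.6167 ≈ 68196.4 m.
With N decimal places the half-ulp bound is 0.5·10⁻ᴺ°, or 0.5·10⁻ᴺ × 68196.4 m on the ground.
Setting 34098.2 × 10⁻ᴺ ≤ 24 gives 10ᴺ ≥ 1421, i.e. N ≥ 3.15.
At 3 places the error can reach 34.1 m, but 4 places keeps it to 3.41 m.

4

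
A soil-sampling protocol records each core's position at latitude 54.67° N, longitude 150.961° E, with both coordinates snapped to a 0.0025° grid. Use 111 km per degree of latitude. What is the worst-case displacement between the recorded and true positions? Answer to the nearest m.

160 m

With a 0.0025° grid the true value lies within half a step, ±0.0025°/2 = ±0.00125°, of the stored one.
N–S: 0.00125° × 111000 m/° = 138.75 m.
E–W at 54.67°: 0.00125° × 111000 × cos 54.67° = 0.00125 × 111000 × 0.5783 ≈ 80.237 m.
The two errors are perpendicular, so the maximum displacement is √(138.75² + 80.237²) ≈ 160.28 m.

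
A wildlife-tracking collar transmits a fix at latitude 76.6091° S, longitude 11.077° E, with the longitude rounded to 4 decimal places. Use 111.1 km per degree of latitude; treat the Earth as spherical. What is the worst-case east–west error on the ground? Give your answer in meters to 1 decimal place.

1.3 meters

Rounding to 4 decimal places leaves the longitude within ±5e-05° of the true value.
Parallels shrink by cos φ, so at 76.6091° a degree of longitude is 111100 × 0.2316 ≈ 25730 m.
So at most 5e-05° × 25730 ≈ 1.2865 m east–west.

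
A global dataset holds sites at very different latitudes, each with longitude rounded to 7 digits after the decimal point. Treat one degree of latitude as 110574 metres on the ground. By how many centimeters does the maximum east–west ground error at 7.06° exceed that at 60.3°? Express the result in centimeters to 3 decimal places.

0.275 centimeters

Rounding to 7 decimal places leaves the longitude within ±5e-08° of the true value.
Error at 7.06° = 5e-08° × 110574 × cos 7.06° ≈ 0.0055287 × 0.9924 = 0.0054868 m.
At 60.3°: 5e-08° × 110574 × cos 60.3° = 5e-08 × 110574 × 0.4955 ≈ 0.0027392 m.
Difference: 0.0054868 − 0.0027392 = 0.0027475 m.
That is 0.00274754 m = 0.27475 cm.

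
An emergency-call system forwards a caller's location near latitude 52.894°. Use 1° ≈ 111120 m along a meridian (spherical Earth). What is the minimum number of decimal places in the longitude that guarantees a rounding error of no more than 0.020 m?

7 decimal places

At 52.894° one degree of longitude covers 111120 × cos 52.894° ≈ 111120 × 0.6033 ≈ 67037.8 m.
N decimal places → at most half a unit in the last place, 0.5 × 10⁻ᴺ° = 67037.8/2 × 10⁻ᴺ m.
Setting 33518.9 × 10⁻ᴺ ≤ 0.020 gives 10ᴺ ≥ 1.676e+06, i.e. N ≥ 6.22.
At 6 places the error can reach 0.0335 m, but 7 places keeps it to 0.00335 m.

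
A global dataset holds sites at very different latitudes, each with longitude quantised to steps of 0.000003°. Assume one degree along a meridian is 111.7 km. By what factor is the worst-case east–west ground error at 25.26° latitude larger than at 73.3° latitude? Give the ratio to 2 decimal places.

With a 0.000003° grid the true value lies within half a step, ±0.000003°/2 = ±1.5e-06°, of the stored one.
Error at 25.26° = 1.5e-06° × 111700 × cos 25.26° ≈ 0.16755 × 0.9044 = 0.15153 m.
Error at 73.3° = 1.5e-06° × 111700 × cos 73.3° ≈ 0.16755 × 0.2874 = 0.048147 m.
Ratio: 0.15153 / 0.048147 = cos 25.26° / cos 73.3° ≈ 3.1472.

3.15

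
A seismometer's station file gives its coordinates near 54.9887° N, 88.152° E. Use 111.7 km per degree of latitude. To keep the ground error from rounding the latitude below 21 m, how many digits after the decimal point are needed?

4 decimal places

One degree of latitude covers 111700 m.
With N decimal places the half-ulp bound is 0.5·10⁻ᴺ°, or 0.5·10⁻ᴺ × 111700 m on the ground.
Setting 55850 × 10⁻ᴺ ≤ 21 gives 10ᴺ ≥ 2660, i.e. N ≥ 3.42.
N = 3 would give 55.9 m (too coarse); N = 4 gives 5.58 m ≤ 21 m.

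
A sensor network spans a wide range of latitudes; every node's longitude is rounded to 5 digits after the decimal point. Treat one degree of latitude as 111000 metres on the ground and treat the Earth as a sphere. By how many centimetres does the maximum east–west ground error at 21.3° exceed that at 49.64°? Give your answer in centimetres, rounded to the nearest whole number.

Rounding to 5 decimal places leaves the longitude within ±5e-06° of the true value.
Error at 21.3° = 5e-06° × 111000 × cos 21.3° ≈ 0.555 × 0.9317 = 0.51709 m.
At 49.64°: 5e-06° × 111000 × cos 49.64° = 5e-06 × 111000 × 0.6476 ≈ 0.35941 m.
So the lower-latitude error exceeds the higher by 0.51709 − 0.35941 = 0.15768 m.
That is 0.157677 m = 15.768 cm.

16 centimetres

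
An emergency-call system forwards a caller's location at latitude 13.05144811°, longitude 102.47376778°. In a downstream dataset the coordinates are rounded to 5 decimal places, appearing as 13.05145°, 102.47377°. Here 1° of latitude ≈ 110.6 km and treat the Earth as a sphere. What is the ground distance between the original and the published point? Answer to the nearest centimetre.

32 centimetres

Δlat = 13.05144811 − 13.05145 = -0.00000189°; Δlon = 102.47376778 − 102.47377 = -0.00000222°.
N–S: -0.00000189° × 110600 m/° = -0.209034 m.
E–W at 13.0515°: -0.00000222° × 110600 × cos 13.0515° = -0.00000222 × 110600 × 0.9742 ≈ -0.239189 m.
Hypotenuse of the two orthogonal shifts: √(0.209034² + 0.239189²) = 0.317658 m.
That is 0.317658 m = 31.766 cm.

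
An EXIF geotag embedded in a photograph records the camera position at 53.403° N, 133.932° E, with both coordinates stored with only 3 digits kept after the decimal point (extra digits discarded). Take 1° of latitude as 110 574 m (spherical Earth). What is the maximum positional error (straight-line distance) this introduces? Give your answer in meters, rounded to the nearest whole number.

Truncating at 3 decimal places can drop up to a full unit in the last place, so each coordinate may be off by as much as 0.001°.
N–S: 0.001° × 110574 m/° = 110.574 m.
E–W at 53.403°: 0.001° × 110574 × cos 53.403° = 0.001 × 110574 × 0.5962 ≈ 65.9223 m.
The two errors are perpendicular, so the maximum displacement is √(110.574² + 65.9223²) ≈ 128.734 m.

129 meters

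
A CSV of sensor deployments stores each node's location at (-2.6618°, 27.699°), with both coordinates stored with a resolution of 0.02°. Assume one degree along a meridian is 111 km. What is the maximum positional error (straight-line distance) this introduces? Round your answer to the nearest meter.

With a 0.02° grid the true value lies within half a step, ±0.02°/2 = ±0.01°, of the stored one.
N–S: 0.01° × 111000 m/° = 1110 m.
Longitude error → 0.01 × 111000 × cos 2.6618° = 0.01 × 111000 × 0.9989 ≈ 1108.8 m.
The two errors are perpendicular, so the maximum displacement is √(1110² + 1108.8²) ≈ 1568.93 m.

1569 meters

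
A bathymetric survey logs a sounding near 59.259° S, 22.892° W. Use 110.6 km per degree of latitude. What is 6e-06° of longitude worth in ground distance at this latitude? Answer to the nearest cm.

At 59.259° a degree of longitude is 110600 × cos 59.259° ≈ 56534.1 m, so 6e-06° corresponds to 0.339205 m.
That is 0.339205 m = 33.92 cm.

34 cm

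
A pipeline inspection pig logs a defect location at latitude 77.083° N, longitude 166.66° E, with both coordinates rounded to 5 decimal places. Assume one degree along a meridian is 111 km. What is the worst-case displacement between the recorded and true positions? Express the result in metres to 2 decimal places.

Rounding to 5 decimal places leaves each coordinate within ±5e-06° of the true value.
Latitude error → 5e-06 × 111000 = 0.555 m along the meridian.
East–west component at 77.083°: 5e-06° × 111000 × cos 77.083° ≈ 5e-06 × 24812.9 ≈ 0.124064 m.
Combining orthogonally: (0.555² + 0.124064²)^½ ≈ 0.568698 m.

0.57 metres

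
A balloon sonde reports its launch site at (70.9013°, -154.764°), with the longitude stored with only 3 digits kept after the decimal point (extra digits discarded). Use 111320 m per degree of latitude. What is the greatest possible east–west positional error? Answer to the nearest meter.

Truncating at 3 decimal places can drop up to a full unit in the last place, so the longitude may be off by as much as 0.001°.
One degree of longitude at 70.9013° is 111320 × cos 70.9013° ≈ 111320 × 0.3272 = 36423.5 m.
Maximum E–W displacement: 0.001 × 36423.5 = 36.4235 m.

36 meters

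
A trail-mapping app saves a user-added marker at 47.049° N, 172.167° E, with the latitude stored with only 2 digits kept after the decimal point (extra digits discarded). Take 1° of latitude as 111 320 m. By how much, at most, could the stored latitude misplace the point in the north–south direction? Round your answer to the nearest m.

1113 m

Truncating at 2 decimal places can drop up to a full unit in the last place, so the latitude may be off by as much as 0.01°.
North–south distance: 0.01° × 111320 m/° = 1113.2 m.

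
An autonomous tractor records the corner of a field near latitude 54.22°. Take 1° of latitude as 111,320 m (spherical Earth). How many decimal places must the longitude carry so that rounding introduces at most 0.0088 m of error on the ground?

At 54.22° one degree of longitude covers 111320 × cos 54.22° ≈ 111320 × 0.5847 ≈ 65086 m.
With N decimal places the half-ulp bound is 0.5·10⁻ᴺ°, or 0.5·10⁻ᴺ × 65086 m on the ground.
Need 0.5 × 65086 × 10⁻ᴺ ≤ 0.0088 → 10⁻ᴺ ≤ 2.704e-07, so N ≥ 6.57.
N = 6 would give 0.0325 m (too coarse); N = 7 gives 0.00325 m ≤ 0.0088 m.

7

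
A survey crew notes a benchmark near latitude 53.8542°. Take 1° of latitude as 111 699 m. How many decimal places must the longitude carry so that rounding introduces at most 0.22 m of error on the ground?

At 53.8542° one degree of longitude covers 111699 × cos 53.8542° ≈ 111699 × 0.5898 ≈ 65884.8 m.
N decimal places → at most half a unit in the last place, 0.5 × 10⁻ᴺ° = 65884.8/2 × 10⁻ᴺ m.
Need 0.5 × 65884.8 × 10⁻ᴺ ≤ 0.22 → 10⁻ᴺ ≤ 6.678e-06, so N ≥ 5.18.
So 6 decimal places suffice (0.0329 m); 5 would allow up to 0.329 m.

6 decimal places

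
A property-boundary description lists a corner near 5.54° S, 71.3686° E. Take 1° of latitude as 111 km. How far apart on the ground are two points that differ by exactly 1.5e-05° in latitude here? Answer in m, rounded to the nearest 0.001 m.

1.5e-05° × 111000 m/° = 1.665 m.

1.665 m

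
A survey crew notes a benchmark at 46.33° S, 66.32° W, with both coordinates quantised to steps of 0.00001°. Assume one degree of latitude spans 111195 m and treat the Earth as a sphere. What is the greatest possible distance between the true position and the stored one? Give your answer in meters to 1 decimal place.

With a 0.00001° grid the true value lies within half a step, ±0.00001°/2 = ±5e-06°, of the stored one.
North–south component: 5e-06° × 111195 = 0.555975 m.
Longitude error → 5e-06 × 111195 × cos 46.33° = 5e-06 × 111195 × 0.6905 ≈ 0.383903 m.
Combining orthogonally: (0.555975² + 0.383903²)^½ ≈ 0.67564 m.

0.7 meters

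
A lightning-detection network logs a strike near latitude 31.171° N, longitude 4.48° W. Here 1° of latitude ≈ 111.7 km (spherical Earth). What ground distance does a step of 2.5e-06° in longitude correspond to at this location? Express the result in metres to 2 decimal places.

0.24 metres

2.5e-06° of longitude at 31.171° is 2.5e-06 × 111700 × cos 31.171° ≈ 2.5e-06 × 95573.5 = 0.238934 m.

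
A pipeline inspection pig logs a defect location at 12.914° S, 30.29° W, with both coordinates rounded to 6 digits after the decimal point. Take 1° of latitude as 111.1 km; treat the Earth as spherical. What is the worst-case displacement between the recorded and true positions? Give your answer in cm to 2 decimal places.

7.76 cm

Rounding to 6 decimal places leaves each coordinate within ±5e-07° of the true value.
N–S: 5e-07° × 111100 m/° = 0.05555 m.
East–west component at 12.914°: 5e-07° × 111100 × cos 12.914° ≈ 5e-07 × 108290 ≈ 0.054145 m.
Combining orthogonally: (0.05555² + 0.054145²)^½ ≈ 0.0775724 m.
That is 0.0775724 m = 7.7572 cm.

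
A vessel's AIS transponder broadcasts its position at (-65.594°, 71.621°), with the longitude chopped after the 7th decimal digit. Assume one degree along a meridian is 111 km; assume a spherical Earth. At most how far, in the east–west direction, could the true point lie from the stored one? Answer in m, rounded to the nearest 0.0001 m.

Truncating at 7 decimal places can drop up to a full unit in the last place, so the longitude may be off by as much as 1e-07°.
At latitude 65.594° a degree of longitude spans 111000 m × cos 65.594° = 111000 × 0.4132 ≈ 45865.2 m.
East–west error: 1e-07° × 45865.2 m/° ≈ 0.00458652 m.

0.0046 m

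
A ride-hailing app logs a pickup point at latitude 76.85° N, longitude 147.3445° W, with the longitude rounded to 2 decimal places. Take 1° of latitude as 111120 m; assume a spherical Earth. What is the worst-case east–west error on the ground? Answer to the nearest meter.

Rounding to 2 decimal places leaves the longitude within ±0.005° of the true value.
One degree of longitude at 76.85° is 111120 × cos 76.85° ≈ 111120 × 0.2275 = 25279.9 m.
Maximum E–W displacement: 0.005 × 25279.9 = 126.4 m.

126 meters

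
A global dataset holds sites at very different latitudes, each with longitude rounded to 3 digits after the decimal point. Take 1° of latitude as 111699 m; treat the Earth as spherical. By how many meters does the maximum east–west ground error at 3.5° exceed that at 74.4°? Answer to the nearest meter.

41 meters

Rounding to 3 decimal places leaves the longitude within ±0.0005° of the true value.
At 3.5°: 0.0005° × 111699 × cos 3.5° = 0.0005 × 111699 × 0.9981 ≈ 55.745 m.
At 74.4°: 0.0005° × 111699 × cos 74.4° = 0.0005 × 111699 × 0.2689 ≈ 15.019 m.
So the lower-latitude error exceeds the higher by 55.745 − 15.019 = 40.726 m.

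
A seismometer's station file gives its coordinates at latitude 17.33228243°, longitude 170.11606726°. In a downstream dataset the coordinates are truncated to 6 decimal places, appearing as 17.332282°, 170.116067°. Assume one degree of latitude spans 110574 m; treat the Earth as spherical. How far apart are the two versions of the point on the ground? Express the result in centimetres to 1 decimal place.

5.5 centimetres

Δlat = 17.33228243 − 17.332282 = +0.00000043°; Δlon = 170.11606726 − 170.116067 = +0.00000026°.
North–south shift: 0.00000043 × 110574 = 0.0475468 m.
East–west at this latitude: 0.00000026° × 110574 × cos 17.3323° ≈ 0.00000026 × 105553 = 0.0274438 m.
Hypotenuse of the two orthogonal shifts: √(0.0475468² + 0.0274438²) = 0.0548987 m.
That is 0.0548987 m = 5.4899 cm.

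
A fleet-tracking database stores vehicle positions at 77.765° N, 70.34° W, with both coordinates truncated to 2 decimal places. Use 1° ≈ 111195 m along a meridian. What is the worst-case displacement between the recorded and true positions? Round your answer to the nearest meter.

1137 meters

Truncating at 2 decimal places can drop up to a full unit in the last place, so each coordinate may be off by as much as 0.01°.
Latitude error → 0.01 × 111195 = 1111.95 m along the meridian.
E–W at 77.765°: 0.01° × 111195 × cos 77.765° = 0.01 × 111195 × 0.2119 ≈ 235.646 m.
Combining orthogonally: (1111.95² + 235.646²)^½ ≈ 1136.65 m.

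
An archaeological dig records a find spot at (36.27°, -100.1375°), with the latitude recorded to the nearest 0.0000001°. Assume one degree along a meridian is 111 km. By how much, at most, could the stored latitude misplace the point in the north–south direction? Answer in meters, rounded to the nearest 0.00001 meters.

Rounding to 7 decimal places leaves the latitude within ±5e-08° of the true value.
Along the meridian that is 5e-08° × 111000 m/° = 0.00555 m.

0.00555 meters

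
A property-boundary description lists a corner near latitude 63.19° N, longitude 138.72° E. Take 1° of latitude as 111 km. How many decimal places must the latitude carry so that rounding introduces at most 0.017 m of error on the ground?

One degree of latitude covers 111000 m.
Rounding to N decimal places gives at most 0.5 × 10⁻ᴺ degrees of error, i.e. 0.5 × 10⁻ᴺ × 111000 m.
Setting 55500 × 10⁻ᴺ ≤ 0.017 gives 10ᴺ ≥ 3.265e+06, i.e. N ≥ 6.51.
So 7 decimal places suffice (0.00555 m); 6 would allow up to 0.0555 m.

7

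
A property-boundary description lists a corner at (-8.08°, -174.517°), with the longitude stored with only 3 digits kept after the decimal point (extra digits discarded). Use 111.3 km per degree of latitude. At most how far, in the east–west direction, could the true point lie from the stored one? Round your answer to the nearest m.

110 m

Truncating at 3 decimal places can drop up to a full unit in the last place, so the longitude may be off by as much as 0.001°.
At latitude 8.08° a degree of longitude spans 111300 m × cos 8.08° = 111300 × 0.9901 ≈ 110195 m.
Maximum E–W displacement: 0.001 × 110195 = 110.195 m.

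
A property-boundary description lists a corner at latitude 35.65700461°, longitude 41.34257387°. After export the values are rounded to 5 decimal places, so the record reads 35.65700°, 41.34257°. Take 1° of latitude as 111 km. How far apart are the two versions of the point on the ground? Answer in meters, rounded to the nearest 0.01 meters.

Δlat = 35.65700461 − 35.65700 = +0.00000461°; Δlon = 41.34257387 − 41.34257 = +0.00000387°.
North–south shift: 0.00000461 × 111000 = 0.51171 m.
East–west at this latitude: 0.00000387° × 111000 × cos 35.657° ≈ 0.00000387 × 90189.9 = 0.349035 m.
Combined displacement = (0.51171² + 0.349035²)^½ ≈ 0.619413 m.

0.62 meters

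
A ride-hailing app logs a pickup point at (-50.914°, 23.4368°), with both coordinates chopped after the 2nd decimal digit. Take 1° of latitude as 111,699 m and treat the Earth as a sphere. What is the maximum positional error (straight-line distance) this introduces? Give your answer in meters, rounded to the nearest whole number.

1320 meters

Truncating at 2 decimal places can drop up to a full unit in the last place, so each coordinate may be off by as much as 0.01°.
Latitude error → 0.01 × 111699 = 1116.99 m along the meridian.
E–W at 50.914°: 0.01° × 111699 × cos 50.914° = 0.01 × 111699 × 0.6305 ≈ 704.247 m.
Combining orthogonally: (1116.99² + 704.247²)^½ ≈ 1320.47 m.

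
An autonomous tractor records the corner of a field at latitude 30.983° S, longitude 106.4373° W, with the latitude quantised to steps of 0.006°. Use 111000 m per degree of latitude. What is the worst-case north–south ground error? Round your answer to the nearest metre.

333 metres

With a 0.006° grid the true value lies within half a step, ±0.006°/2 = ±0.003°, of the stored one.
Along the meridian that is 0.003° × 111000 m/° = 333 m.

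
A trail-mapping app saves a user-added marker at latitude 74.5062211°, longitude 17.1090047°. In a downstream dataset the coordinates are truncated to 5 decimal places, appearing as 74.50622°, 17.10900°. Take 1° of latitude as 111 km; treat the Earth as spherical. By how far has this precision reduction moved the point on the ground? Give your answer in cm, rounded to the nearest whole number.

Δlat = 74.5062211 − 74.50622 = +0.0000011°; Δlon = 17.1090047 − 17.10900 = +0.0000047°.
North–south shift: 0.0000011 × 111000 = 0.1221 m.
East–west at this latitude: 0.0000047° × 111000 × cos 74.5062° ≈ 0.0000047 × 29651.8 = 0.139364 m.
Distance: √(0.1221² + 0.139364²) ≈ 0.185285 m.
That is 0.185285 m = 18.529 cm.

19 cm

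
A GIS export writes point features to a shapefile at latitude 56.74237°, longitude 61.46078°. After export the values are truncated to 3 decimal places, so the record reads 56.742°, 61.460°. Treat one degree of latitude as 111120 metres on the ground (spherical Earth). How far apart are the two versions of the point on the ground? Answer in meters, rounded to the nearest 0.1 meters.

Δlat = 56.74237 − 56.742 = +0.00037°; Δlon = 61.46078 − 61.460 = +0.00078°.
N–S: 0.00037° × 111120 m/° = 41.1144 m.
East–west at this latitude: 0.00078° × 111120 × cos 56.742° ≈ 0.00078 × 60939.3 = 47.5327 m.
Distance: √(41.1144² + 47.5327²) ≈ 62.847 m.

62.8 meters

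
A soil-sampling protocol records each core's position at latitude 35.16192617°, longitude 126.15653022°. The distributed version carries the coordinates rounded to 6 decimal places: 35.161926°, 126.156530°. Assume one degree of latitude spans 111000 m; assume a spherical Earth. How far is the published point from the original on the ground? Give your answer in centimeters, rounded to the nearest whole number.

3 centimeters

Δlat = 35.16192617 − 35.161926 = +0.00000017°; Δlon = 126.15653022 − 126.156530 = +0.00000022°.
N–S: 0.00000017° × 111000 m/° = 0.01887 m.
East–west at this latitude: 0.00000022° × 111000 × cos 35.1619° ≈ 0.00000022 × 90745.6 = 0.019964 m.
Hypotenuse of the two orthogonal shifts: √(0.01887² + 0.019964²) = 0.0274707 m.
That is 0.0274707 m = 2.7471 cm.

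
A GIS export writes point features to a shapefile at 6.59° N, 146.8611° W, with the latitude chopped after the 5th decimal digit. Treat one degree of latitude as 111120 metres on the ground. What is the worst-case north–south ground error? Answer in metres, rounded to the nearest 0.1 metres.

1.1 metres

Truncating at 5 decimal places can drop up to a full unit in the last place, so the latitude may be off by as much as 1e-05°.
Along the meridian that is 1e-05° × 111120 m/° = 1.1112 m.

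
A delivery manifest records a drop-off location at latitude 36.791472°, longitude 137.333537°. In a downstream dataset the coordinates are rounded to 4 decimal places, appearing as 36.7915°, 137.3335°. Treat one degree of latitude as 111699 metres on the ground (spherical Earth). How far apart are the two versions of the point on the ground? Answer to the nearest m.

5 m

Δlat = 36.791472 − 36.7915 = -0.000028°; Δlon = 137.333537 − 137.3335 = +0.000037°.
N–S: -0.000028° × 111699 m/° = -3.12757 m.
E–W at 36.7915°: 0.000037° × 111699 × cos 36.7915° = 0.000037 × 111699 × 0.8008 ≈ 3.30968 m.
Hypotenuse of the two orthogonal shifts: √(3.12757² + 3.30968²) = 4.55365 m.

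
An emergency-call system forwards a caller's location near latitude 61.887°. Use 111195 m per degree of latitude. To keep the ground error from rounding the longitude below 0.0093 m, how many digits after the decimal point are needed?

At 61.887° one degree of longitude covers 111195 × cos 61.887° ≈ 111195 × 0.4712 ≈ 52396.4 m.
With N decimal places the half-ulp bound is 0.5·10⁻ᴺ°, or 0.5·10⁻ᴺ × 52396.4 m on the ground.
Setting 26198.2 × 10⁻ᴺ ≤ 0.0093 gives 10ᴺ ≥ 2.817e+06, i.e. N ≥ 6.45.
At 6 places the error can reach 0.0262 m, but 7 places keeps it to 0.00262 m.

7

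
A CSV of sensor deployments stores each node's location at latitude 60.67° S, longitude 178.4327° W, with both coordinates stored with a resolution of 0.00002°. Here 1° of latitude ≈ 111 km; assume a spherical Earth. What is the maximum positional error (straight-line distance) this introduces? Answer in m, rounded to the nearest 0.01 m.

1.24 m

With a 0.00002° grid the true value lies within half a step, ±0.00002°/2 = ±1e-05°, of the stored one.
Latitude error → 1e-05 × 111000 = 1.11 m along the meridian.
East–west component at 60.67°: 1e-05° × 111000 × cos 60.67° ≈ 1e-05 × 54372.1 ≈ 0.543721 m.
Worst case both components are at the extreme and orthogonal: √(1.11² + 0.543721²) ≈ 1.23601 m.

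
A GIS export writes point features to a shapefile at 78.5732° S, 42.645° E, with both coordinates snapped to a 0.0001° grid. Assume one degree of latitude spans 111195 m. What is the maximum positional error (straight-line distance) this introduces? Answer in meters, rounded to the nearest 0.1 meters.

5.7 meters

With a 0.0001° grid the true value lies within half a step, ±0.0001°/2 = ±5e-05°, of the stored one.
North–south component: 5e-05° × 111195 = 5.55975 m.
E–W at 78.5732°: 5e-05° × 111195 × cos 78.5732° = 5e-05 × 111195 × 0.1981 ≈ 1.10147 m.
Worst case both components are at the extreme and orthogonal: √(5.55975² + 1.10147²) ≈ 5.66781 m.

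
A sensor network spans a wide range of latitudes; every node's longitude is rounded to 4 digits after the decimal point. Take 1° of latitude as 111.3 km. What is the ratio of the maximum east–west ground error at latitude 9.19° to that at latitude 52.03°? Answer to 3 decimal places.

Rounding to 4 decimal places leaves the longitude within ±5e-05° of the true value.
At 9.19°: 5e-05° × 111300 × cos 9.19° = 5e-05 × 111300 × 0.9872 ≈ 5.4936 m.
At 52.03°: 5e-05° × 111300 × cos 52.03° = 5e-05 × 111300 × 0.6152 ≈ 3.4239 m.
Ratio: 5.4936 / 3.4239 = cos 9.19° / cos 52.03° ≈ 1.6045.

1.604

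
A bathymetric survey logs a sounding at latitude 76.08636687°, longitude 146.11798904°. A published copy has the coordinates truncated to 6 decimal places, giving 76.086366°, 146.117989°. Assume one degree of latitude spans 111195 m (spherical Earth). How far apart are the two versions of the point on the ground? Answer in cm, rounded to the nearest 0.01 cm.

The latitude changed by +0.00000087° and the longitude by +0.00000004°.
N–S: 0.00000087° × 111195 m/° = 0.0967397 m.
East–west at this latitude: 0.00000004° × 111195 × cos 76.0864° ≈ 0.00000004 × 26737.8 = 0.00106951 m.
Distance: √(0.0967397² + 0.00106951²) ≈ 0.0967456 m.
That is 0.0967456 m = 9.6746 cm.

9.67 cm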